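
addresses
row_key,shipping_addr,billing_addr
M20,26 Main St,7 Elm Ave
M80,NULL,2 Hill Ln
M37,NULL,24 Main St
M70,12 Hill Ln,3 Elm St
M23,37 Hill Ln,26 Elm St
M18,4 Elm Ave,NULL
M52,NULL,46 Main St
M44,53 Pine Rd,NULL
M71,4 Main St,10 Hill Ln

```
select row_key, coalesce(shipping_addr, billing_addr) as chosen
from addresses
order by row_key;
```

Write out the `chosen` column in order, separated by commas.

row_key=M18: shipping_addr=4 Elm Ave → 4 Elm Ave
row_key=M20: shipping_addr=26 Main St → 26 Main St
row_key=M23: shipping_addr=37 Hill Ln → 37 Hill Ln
row_key=M37: shipping_addr=NULL, billing_addr=24 Main St → 24 Main St
row_key=M44: shipping_addr=53 Pine Rd → 53 Pine Rd
row_key=M52: shipping_addr=NULL, billing_addr=46 Main St → 46 Main St
row_key=M70: shipping_addr=12 Hill Ln → 12 Hill Ln
row_key=M71: shipping_addr=4 Main St → 4 Main St
row_key=M80: shipping_addr=NULL, billing_addr=2 Hill Ln → 2 Hill Ln

4 Elm Ave, 26 Main St, 37 Hill Ln, 24 Main St, 53 Pine Rd, 46 Main St, 12 Hill Ln, 4 Main St, 2 Hill Ln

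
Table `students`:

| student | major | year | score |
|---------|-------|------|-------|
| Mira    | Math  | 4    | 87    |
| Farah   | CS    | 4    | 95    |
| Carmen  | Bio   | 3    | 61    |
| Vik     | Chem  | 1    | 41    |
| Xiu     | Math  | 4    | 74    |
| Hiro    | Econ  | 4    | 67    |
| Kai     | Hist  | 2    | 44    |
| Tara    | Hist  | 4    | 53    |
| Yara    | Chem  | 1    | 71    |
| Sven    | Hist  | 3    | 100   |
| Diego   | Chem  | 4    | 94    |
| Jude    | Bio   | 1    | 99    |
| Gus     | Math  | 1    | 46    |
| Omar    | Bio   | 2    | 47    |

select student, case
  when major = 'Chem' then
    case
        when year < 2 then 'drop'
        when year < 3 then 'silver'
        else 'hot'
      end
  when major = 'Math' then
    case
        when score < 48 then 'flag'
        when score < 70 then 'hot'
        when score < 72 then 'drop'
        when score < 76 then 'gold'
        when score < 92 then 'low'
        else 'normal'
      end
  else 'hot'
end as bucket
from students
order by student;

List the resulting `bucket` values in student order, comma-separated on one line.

student=Carmen: major='Bio' → outer ELSE → hot
student=Diego: major='Chem' → inner[ELSE] → hot
student=Farah: major='CS' → outer ELSE → hot
student=Gus: major='Math' → inner[score < 48] → flag
student=Hiro: major='Econ' → outer ELSE → hot
student=Jude: major='Bio' → outer ELSE → hot
student=Kai: major='Hist' → outer ELSE → hot
student=Mira: major='Math' → inner[score < 92] → low
student=Omar: major='Bio' → outer ELSE → hot
student=Sven: major='Hist' → outer ELSE → hot
student=Tara: major='Hist' → outer ELSE → hot
student=Vik: major='Chem' → inner[year < 2] → drop
student=Xiu: major='Math' → inner[score < 76] → gold
student=Yara: major='Chem' → inner[year < 2] → drop

hot, hot, hot, flag, hot, hot, hot, low, hot, hot, hot, drop, gold, drop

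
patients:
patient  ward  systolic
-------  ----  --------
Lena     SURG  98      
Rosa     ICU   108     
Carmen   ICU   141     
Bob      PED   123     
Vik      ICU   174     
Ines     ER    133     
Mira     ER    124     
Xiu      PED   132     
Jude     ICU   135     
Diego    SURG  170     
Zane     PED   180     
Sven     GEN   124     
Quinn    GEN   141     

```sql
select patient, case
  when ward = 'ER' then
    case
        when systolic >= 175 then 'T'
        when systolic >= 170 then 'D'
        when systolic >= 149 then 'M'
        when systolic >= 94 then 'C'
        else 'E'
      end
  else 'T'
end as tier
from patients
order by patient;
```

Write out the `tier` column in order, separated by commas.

T, T, T, C, T, T, C, T, T, T, T, T, T

patient=Bob: ward='PED' → outer ELSE → T
patient=Carmen: ward='ICU' → outer ELSE → T
patient=Diego: ward='SURG' → outer ELSE → T
patient=Ines: ward='ER' → inner[systolic >= 94] → C
patient=Jude: ward='ICU' → outer ELSE → T
patient=Lena: ward='SURG' → outer ELSE → T
patient=Mira: ward='ER' → inner[systolic >= 94] → C
patient=Quinn: ward='GEN' → outer ELSE → T
patient=Rosa: ward='ICU' → outer ELSE → T
patient=Sven: ward='GEN' → outer ELSE → T
patient=Vik: ward='ICU' → outer ELSE → T
patient=Xiu: ward='PED' → outer ELSE → T
patient=Zane: ward='PED' → outer ELSE → T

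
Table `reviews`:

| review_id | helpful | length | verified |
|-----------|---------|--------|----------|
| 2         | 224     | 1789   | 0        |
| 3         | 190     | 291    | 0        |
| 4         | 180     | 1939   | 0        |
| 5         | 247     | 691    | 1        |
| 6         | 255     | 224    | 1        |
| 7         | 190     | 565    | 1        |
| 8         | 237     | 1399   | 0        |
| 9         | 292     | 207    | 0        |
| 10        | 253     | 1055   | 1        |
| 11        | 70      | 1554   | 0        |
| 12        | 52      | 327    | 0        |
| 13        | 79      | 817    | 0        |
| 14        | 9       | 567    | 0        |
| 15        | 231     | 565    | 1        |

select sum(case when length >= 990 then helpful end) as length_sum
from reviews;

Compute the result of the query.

964

review_id=2: ✓ → 224
review_id=3: ✗
review_id=4: ✓ → 180
review_id=5: ✗
review_id=6: ✗
review_id=7: ✗
review_id=8: ✓ → 237
review_id=9: ✗
review_id=10: ✓ → 253
review_id=11: ✓ → 70
review_id=12: ✗
review_id=13: ✗
review_id=14: ✗
review_id=15: ✗
length_sum = 224 + 180 + 237 + 253 + 70 = 964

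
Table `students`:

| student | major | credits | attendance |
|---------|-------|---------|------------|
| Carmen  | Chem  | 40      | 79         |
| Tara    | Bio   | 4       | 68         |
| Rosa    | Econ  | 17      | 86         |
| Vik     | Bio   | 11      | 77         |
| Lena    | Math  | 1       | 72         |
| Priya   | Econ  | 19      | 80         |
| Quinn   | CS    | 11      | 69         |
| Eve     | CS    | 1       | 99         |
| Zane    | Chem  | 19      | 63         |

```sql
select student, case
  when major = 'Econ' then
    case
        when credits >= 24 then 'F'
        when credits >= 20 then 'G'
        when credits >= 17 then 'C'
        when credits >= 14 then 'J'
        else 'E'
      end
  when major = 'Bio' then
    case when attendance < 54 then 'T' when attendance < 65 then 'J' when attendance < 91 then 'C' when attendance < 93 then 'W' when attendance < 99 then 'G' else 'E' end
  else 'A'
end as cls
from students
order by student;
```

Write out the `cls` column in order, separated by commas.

A, A, A, C, A, C, C, C, A

student=Carmen: major='Chem' → outer ELSE → A
student=Eve: major='CS' → outer ELSE → A
student=Lena: major='Math' → outer ELSE → A
student=Priya: major='Econ' → inner[credits >= 17] → C
student=Quinn: major='CS' → outer ELSE → A
student=Rosa: major='Econ' → inner[credits >= 17] → C
student=Tara: major='Bio' → inner[attendance < 91] → C
student=Vik: major='Bio' → inner[attendance < 91] → C
student=Zane: major='Chem' → outer ELSE → A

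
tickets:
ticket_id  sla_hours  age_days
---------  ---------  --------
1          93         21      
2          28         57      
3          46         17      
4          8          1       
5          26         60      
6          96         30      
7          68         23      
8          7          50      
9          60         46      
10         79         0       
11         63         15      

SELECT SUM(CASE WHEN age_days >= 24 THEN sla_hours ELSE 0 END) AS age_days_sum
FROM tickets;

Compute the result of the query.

217

ticket_id=1: ✗
ticket_id=2: ✓ → 28
ticket_id=3: ✗
ticket_id=4: ✗
ticket_id=5: ✓ → 26
ticket_id=6: ✓ → 96
ticket_id=7: ✗
ticket_id=8: ✓ → 7
ticket_id=9: ✓ → 60
ticket_id=10: ✗
ticket_id=11: ✗
age_days_sum = 28 + 26 + 96 + 7 + 60 = 217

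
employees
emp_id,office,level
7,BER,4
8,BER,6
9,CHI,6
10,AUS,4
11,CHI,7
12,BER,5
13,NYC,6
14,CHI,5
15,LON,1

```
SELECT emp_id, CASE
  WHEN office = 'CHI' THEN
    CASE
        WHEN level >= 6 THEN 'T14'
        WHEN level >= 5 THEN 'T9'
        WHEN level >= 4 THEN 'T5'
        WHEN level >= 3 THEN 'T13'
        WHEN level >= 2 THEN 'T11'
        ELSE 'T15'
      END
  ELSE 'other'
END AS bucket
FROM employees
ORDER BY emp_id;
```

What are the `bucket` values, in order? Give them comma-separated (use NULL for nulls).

emp_id=7: office='BER' → outer ELSE → other
emp_id=8: office='BER' → outer ELSE → other
emp_id=9: office='CHI' → inner[level >= 6] → T14
emp_id=10: office='AUS' → outer ELSE → other
emp_id=11: office='CHI' → inner[level >= 6] → T14
emp_id=12: office='BER' → outer ELSE → other
emp_id=13: office='NYC' → outer ELSE → other
emp_id=14: office='CHI' → inner[level >= 5] → T9
emp_id=15: office='LON' → outer ELSE → other

other, other, T14, other, T14, other, other, T9, other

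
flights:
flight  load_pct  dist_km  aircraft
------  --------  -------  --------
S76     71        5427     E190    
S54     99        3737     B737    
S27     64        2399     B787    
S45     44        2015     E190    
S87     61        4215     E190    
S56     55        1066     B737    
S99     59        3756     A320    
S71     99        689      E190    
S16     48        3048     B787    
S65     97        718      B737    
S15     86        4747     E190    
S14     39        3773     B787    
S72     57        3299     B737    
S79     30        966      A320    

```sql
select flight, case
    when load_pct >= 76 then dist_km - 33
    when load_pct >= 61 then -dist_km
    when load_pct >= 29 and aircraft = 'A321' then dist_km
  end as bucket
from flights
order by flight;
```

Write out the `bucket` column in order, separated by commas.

NULL, 4714, NULL, -2399, NULL, 3704, NULL, 685, 656, NULL, -5427, NULL, -4215, NULL

flight=S14: (no match → NULL) → NULL
flight=S15: load_pct >= 76 → 4714
flight=S16: (no match → NULL) → NULL
flight=S27: load_pct >= 61 → -2399
flight=S45: (no match → NULL) → NULL
flight=S54: load_pct >= 76 → 3704
flight=S56: (no match → NULL) → NULL
flight=S65: load_pct >= 76 → 685
flight=S71: load_pct >= 76 → 656
flight=S72: (no match → NULL) → NULL
flight=S76: load_pct >= 61 → -5427
flight=S79: (no match → NULL) → NULL
flight=S87: load_pct >= 61 → -4215
flight=S99: (no match → NULL) → NULL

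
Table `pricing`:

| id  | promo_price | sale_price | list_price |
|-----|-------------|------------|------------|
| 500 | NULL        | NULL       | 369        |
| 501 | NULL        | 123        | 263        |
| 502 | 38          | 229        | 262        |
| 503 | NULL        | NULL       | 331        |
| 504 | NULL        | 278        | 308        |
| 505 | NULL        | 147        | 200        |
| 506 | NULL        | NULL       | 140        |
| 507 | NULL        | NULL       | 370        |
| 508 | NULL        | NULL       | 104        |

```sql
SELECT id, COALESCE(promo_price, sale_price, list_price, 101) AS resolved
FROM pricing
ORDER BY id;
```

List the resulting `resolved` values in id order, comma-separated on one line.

id=500: promo_price=NULL, sale_price=NULL, list_price=369 → 369
id=501: promo_price=NULL, sale_price=123 → 123
id=502: promo_price=38 → 38
id=503: promo_price=NULL, sale_price=NULL, list_price=331 → 331
id=504: promo_price=NULL, sale_price=278 → 278
id=505: promo_price=NULL, sale_price=147 → 147
id=506: promo_price=NULL, sale_price=NULL, list_price=140 → 140
id=507: promo_price=NULL, sale_price=NULL, list_price=370 → 370
id=508: promo_price=NULL, sale_price=NULL, list_price=104 → 104

369, 123, 38, 331, 278, 147, 140, 370, 104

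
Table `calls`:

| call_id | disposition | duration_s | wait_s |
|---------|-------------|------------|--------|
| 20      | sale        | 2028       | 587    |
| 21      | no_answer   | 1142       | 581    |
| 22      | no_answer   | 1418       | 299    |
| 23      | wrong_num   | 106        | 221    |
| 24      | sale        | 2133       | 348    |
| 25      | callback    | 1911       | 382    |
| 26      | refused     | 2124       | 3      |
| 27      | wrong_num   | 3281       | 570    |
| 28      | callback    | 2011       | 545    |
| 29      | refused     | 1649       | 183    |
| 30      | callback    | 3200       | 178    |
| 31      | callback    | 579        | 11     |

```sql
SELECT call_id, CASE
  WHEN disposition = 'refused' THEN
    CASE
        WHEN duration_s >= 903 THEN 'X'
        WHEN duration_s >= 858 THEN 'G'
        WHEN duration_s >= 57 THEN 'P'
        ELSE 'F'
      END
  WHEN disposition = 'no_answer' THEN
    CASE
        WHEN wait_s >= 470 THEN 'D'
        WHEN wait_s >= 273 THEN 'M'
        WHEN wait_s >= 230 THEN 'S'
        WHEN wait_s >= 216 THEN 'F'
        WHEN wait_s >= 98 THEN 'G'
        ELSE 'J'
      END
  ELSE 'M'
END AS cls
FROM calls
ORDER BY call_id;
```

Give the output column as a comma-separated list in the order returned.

M, D, M, M, M, M, X, M, M, X, M, M

call_id=20: disposition='sale' → outer ELSE → M
call_id=21: disposition='no_answer' → inner[wait_s >= 470] → D
call_id=22: disposition='no_answer' → inner[wait_s >= 273] → M
call_id=23: disposition='wrong_num' → outer ELSE → M
call_id=24: disposition='sale' → outer ELSE → M
call_id=25: disposition='callback' → outer ELSE → M
call_id=26: disposition='refused' → inner[duration_s >= 903] → X
call_id=27: disposition='wrong_num' → outer ELSE → M
call_id=28: disposition='callback' → outer ELSE → M
call_id=29: disposition='refused' → inner[duration_s >= 903] → X
call_id=30: disposition='callback' → outer ELSE → M
call_id=31: disposition='callback' → outer ELSE → M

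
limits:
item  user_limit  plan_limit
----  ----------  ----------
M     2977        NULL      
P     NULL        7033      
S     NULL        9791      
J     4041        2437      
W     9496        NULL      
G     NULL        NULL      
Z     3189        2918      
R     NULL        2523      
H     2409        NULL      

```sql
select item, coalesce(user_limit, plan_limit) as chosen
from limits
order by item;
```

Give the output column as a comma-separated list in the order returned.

item=G: user_limit=NULL, plan_limit=NULL (all NULL) → NULL
item=H: user_limit=2409 → 2409
item=J: user_limit=4041 → 4041
item=M: user_limit=2977 → 2977
item=P: user_limit=NULL, plan_limit=7033 → 7033
item=R: user_limit=NULL, plan_limit=2523 → 2523
item=S: user_limit=NULL, plan_limit=9791 → 9791
item=W: user_limit=9496 → 9496
item=Z: user_limit=3189 → 3189

NULL, 2409, 4041, 2977, 7033, 2523, 9791, 9496, 3189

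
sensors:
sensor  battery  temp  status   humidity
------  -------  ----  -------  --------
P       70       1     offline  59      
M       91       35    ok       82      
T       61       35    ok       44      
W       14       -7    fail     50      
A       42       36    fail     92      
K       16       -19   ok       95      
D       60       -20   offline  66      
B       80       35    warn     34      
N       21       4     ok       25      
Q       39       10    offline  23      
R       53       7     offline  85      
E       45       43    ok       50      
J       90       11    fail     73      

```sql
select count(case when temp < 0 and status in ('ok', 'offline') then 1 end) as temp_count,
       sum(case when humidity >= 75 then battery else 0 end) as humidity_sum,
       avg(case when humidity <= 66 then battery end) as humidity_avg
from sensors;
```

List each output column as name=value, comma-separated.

temp_count=2, humidity_sum=202, humidity_avg=48.75

[temp_count: temp < 0 and status in ('ok', 'offline')]
sensor=P: ✗
sensor=M: ✗
sensor=T: ✗
sensor=W: ✗
sensor=A: ✗
sensor=K: ✓ → 1
sensor=D: ✓ → 1
sensor=B: ✗
sensor=N: ✗
sensor=Q: ✗
sensor=R: ✗
sensor=E: ✗
sensor=J: ✗
temp_count = COUNT(1, 1) = 2
—
[humidity_sum: humidity >= 75]
sensor=P: ✗
sensor=M: ✓ → 91
sensor=T: ✗
sensor=W: ✗
sensor=A: ✓ → 42
sensor=K: ✓ → 16
sensor=D: ✗
sensor=B: ✗
sensor=N: ✗
sensor=Q: ✗
sensor=R: ✓ → 53
sensor=E: ✗
sensor=J: ✗
humidity_sum = 91 + 42 + 16 + 53 = 202
—
[humidity_avg: humidity <= 66]
sensor=P: ✓ → 70
sensor=M: ✗
sensor=T: ✓ → 61
sensor=W: ✓ → 14
sensor=A: ✗
sensor=K: ✗
sensor=D: ✓ → 60
sensor=B: ✓ → 80
sensor=N: ✓ → 21
sensor=Q: ✓ → 39
sensor=R: ✗
sensor=E: ✓ → 45
sensor=J: ✗
humidity_avg = (70 + 61 + 14 + 60 + 80 + 21 + 39 + 45) / 8 = 48.75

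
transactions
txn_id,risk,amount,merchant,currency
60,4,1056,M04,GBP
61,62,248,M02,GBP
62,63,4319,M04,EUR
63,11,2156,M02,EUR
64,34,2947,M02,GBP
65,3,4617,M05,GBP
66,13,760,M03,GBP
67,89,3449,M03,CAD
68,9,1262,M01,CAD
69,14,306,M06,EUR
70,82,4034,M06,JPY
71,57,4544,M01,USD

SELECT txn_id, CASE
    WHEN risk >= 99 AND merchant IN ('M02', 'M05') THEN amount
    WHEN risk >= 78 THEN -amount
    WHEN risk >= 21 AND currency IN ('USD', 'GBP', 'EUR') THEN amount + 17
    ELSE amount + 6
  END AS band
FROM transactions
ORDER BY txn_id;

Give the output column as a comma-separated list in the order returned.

txn_id=60: ELSE → 1062
txn_id=61: risk >= 21 AND currency IN ('USD', 'GBP', 'EUR') → 265
txn_id=62: risk >= 21 AND currency IN ('USD', 'GBP', 'EUR') → 4336
txn_id=63: ELSE → 2162
txn_id=64: risk >= 21 AND currency IN ('USD', 'GBP', 'EUR') → 2964
txn_id=65: ELSE → 4623
txn_id=66: ELSE → 766
txn_id=67: risk >= 78 → -3449
txn_id=68: ELSE → 1268
txn_id=69: ELSE → 312
txn_id=70: risk >= 78 → -4034
txn_id=71: risk >= 21 AND currency IN ('USD', 'GBP', 'EUR') → 4561

1062, 265, 4336, 2162, 2964, 4623, 766, -3449, 1268, 312, -4034, 4561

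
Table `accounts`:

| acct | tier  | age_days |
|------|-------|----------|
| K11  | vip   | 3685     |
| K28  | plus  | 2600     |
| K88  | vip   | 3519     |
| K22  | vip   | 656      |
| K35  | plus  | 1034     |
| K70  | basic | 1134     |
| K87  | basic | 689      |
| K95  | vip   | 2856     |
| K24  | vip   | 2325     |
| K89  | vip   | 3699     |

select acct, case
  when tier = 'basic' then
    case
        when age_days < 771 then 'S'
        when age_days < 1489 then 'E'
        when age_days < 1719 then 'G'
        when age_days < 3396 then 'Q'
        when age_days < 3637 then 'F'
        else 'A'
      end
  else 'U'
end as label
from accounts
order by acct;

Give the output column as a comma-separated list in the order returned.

acct=K11: tier='vip' → outer ELSE → U
acct=K22: tier='vip' → outer ELSE → U
acct=K24: tier='vip' → outer ELSE → U
acct=K28: tier='plus' → outer ELSE → U
acct=K35: tier='plus' → outer ELSE → U
acct=K70: tier='basic' → inner[age_days < 1489] → E
acct=K87: tier='basic' → inner[age_days < 771] → S
acct=K88: tier='vip' → outer ELSE → U
acct=K89: tier='vip' → outer ELSE → U
acct=K95: tier='vip' → outer ELSE → U

U, U, U, U, U, E, S, U, U, U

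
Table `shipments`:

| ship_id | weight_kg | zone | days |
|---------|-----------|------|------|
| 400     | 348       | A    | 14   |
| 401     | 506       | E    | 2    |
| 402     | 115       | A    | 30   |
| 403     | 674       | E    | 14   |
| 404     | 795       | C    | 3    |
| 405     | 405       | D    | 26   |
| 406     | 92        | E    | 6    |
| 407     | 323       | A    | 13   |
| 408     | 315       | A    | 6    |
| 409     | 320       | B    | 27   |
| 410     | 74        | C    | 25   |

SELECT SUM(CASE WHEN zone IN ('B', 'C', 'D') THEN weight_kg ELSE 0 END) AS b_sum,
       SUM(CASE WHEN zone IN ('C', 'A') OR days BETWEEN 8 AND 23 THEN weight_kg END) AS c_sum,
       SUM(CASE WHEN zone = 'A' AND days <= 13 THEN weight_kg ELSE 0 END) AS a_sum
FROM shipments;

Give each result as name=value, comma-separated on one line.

[b_sum: zone IN ('B', 'C', 'D')]
ship_id=400: ✗
ship_id=401: ✗
ship_id=402: ✗
ship_id=403: ✗
ship_id=404: ✓ → 795
ship_id=405: ✓ → 405
ship_id=406: ✗
ship_id=407: ✗
ship_id=408: ✗
ship_id=409: ✓ → 320
ship_id=410: ✓ → 74
b_sum = 795 + 405 + 320 + 74 = 1594
—
[c_sum: zone IN ('C', 'A') OR days BETWEEN 8 AND 23]
ship_id=400: ✓ → 348
ship_id=401: ✗
ship_id=402: ✓ → 115
ship_id=403: ✓ → 674
ship_id=404: ✓ → 795
ship_id=405: ✗
ship_id=406: ✗
ship_id=407: ✓ → 323
ship_id=408: ✓ → 315
ship_id=409: ✗
ship_id=410: ✓ → 74
c_sum = 348 + 115 + 674 + 795 + 323 + 315 + 74 = 2644
—
[a_sum: zone = 'A' AND days <= 13]
ship_id=400: ✗
ship_id=401: ✗
ship_id=402: ✗
ship_id=403: ✗
ship_id=404: ✗
ship_id=405: ✗
ship_id=406: ✗
ship_id=407: ✓ → 323
ship_id=408: ✓ → 315
ship_id=409: ✗
ship_id=410: ✗
a_sum = 323 + 315 = 638

b_sum=1594, c_sum=2644, a_sum=638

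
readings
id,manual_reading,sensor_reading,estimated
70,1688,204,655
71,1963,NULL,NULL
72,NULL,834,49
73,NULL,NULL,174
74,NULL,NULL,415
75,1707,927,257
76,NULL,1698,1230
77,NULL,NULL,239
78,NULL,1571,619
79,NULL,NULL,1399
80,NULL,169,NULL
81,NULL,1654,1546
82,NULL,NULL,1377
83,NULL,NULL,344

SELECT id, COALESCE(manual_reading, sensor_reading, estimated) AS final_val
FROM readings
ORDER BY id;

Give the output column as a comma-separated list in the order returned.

id=70: manual_reading=1688 → 1688
id=71: manual_reading=1963 → 1963
id=72: manual_reading=NULL, sensor_reading=834 → 834
id=73: manual_reading=NULL, sensor_reading=NULL, estimated=174 → 174
id=74: manual_reading=NULL, sensor_reading=NULL, estimated=415 → 415
id=75: manual_reading=1707 → 1707
id=76: manual_reading=NULL, sensor_reading=1698 → 1698
id=77: manual_reading=NULL, sensor_reading=NULL, estimated=239 → 239
id=78: manual_reading=NULL, sensor_reading=1571 → 1571
id=79: manual_reading=NULL, sensor_reading=NULL, estimated=1399 → 1399
id=80: manual_reading=NULL, sensor_reading=169 → 169
id=81: manual_reading=NULL, sensor_reading=1654 → 1654
id=82: manual_reading=NULL, sensor_reading=NULL, estimated=1377 → 1377
id=83: manual_reading=NULL, sensor_reading=NULL, estimated=344 → 344

1688, 1963, 834, 174, 415, 1707, 1698, 239, 1571, 1399, 169, 1654, 1377, 344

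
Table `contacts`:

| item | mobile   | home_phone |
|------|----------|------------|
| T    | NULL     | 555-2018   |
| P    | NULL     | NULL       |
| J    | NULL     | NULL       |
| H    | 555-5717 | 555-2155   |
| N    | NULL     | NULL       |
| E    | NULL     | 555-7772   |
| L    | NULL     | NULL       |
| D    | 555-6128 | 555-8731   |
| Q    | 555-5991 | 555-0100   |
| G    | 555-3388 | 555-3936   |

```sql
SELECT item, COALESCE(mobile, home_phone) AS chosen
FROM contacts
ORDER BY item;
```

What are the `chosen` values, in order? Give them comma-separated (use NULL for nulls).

item=D: mobile=555-6128 → 555-6128
item=E: mobile=NULL, home_phone=555-7772 → 555-7772
item=G: mobile=555-3388 → 555-3388
item=H: mobile=555-5717 → 555-5717
item=J: mobile=NULL, home_phone=NULL (all NULL) → NULL
item=L: mobile=NULL, home_phone=NULL (all NULL) → NULL
item=N: mobile=NULL, home_phone=NULL (all NULL) → NULL
item=P: mobile=NULL, home_phone=NULL (all NULL) → NULL
item=Q: mobile=555-5991 → 555-5991
item=T: mobile=NULL, home_phone=555-2018 → 555-2018

555-6128, 555-7772, 555-3388, 555-5717, NULL, NULL, NULL, NULL, 555-5991, 555-2018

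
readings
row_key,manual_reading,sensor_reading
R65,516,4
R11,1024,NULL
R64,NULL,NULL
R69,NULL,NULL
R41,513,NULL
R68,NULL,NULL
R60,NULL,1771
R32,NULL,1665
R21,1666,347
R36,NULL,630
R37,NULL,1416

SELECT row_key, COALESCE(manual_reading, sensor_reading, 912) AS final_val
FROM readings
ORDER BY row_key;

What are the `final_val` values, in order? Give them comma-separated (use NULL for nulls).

row_key=R11: manual_reading=1024 → 1024
row_key=R21: manual_reading=1666 → 1666
row_key=R32: manual_reading=NULL, sensor_reading=1665 → 1665
row_key=R36: manual_reading=NULL, sensor_reading=630 → 630
row_key=R37: manual_reading=NULL, sensor_reading=1416 → 1416
row_key=R41: manual_reading=513 → 513
row_key=R60: manual_reading=NULL, sensor_reading=1771 → 1771
row_key=R64: manual_reading=NULL, sensor_reading=NULL, → literal 912 → 912
row_key=R65: manual_reading=516 → 516
row_key=R68: manual_reading=NULL, sensor_reading=NULL, → literal 912 → 912
row_key=R69: manual_reading=NULL, sensor_reading=NULL, → literal 912 → 912

1024, 1666, 1665, 630, 1416, 513, 1771, 912, 516, 912, 912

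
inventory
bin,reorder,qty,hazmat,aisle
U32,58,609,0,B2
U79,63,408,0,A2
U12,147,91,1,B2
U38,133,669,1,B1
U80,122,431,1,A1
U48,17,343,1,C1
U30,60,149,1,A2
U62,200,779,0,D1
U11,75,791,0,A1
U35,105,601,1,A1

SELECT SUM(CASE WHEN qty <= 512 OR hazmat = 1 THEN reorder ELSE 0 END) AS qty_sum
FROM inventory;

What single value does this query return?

bin=U32: ✗
bin=U79: ✓ → 63
bin=U12: ✓ → 147
bin=U38: ✓ → 133
bin=U80: ✓ → 122
bin=U48: ✓ → 17
bin=U30: ✓ → 60
bin=U62: ✗
bin=U11: ✗
bin=U35: ✓ → 105
qty_sum = 63 + 147 + 133 + 122 + 17 + 60 + 105 = 647

647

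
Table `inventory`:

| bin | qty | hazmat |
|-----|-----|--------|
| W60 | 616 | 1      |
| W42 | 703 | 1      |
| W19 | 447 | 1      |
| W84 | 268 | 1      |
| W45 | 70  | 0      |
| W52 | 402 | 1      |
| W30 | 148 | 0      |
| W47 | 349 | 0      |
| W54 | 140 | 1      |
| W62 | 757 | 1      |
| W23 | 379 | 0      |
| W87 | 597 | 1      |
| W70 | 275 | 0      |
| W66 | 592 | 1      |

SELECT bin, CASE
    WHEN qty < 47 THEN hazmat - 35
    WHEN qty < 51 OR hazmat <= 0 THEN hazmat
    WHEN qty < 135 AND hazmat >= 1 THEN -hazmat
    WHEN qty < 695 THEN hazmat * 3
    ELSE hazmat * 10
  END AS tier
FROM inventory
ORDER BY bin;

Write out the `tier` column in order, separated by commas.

bin=W19: qty < 695 → 3
bin=W23: qty < 51 OR hazmat <= 0 → 0
bin=W30: qty < 51 OR hazmat <= 0 → 0
bin=W42: ELSE → 10
bin=W45: qty < 51 OR hazmat <= 0 → 0
bin=W47: qty < 51 OR hazmat <= 0 → 0
bin=W52: qty < 695 → 3
bin=W54: qty < 695 → 3
bin=W60: qty < 695 → 3
bin=W62: ELSE → 10
bin=W66: qty < 695 → 3
bin=W70: qty < 51 OR hazmat <= 0 → 0
bin=W84: qty < 695 → 3
bin=W87: qty < 695 → 3

3, 0, 0, 10, 0, 0, 3, 3, 3, 10, 3, 0, 3, 3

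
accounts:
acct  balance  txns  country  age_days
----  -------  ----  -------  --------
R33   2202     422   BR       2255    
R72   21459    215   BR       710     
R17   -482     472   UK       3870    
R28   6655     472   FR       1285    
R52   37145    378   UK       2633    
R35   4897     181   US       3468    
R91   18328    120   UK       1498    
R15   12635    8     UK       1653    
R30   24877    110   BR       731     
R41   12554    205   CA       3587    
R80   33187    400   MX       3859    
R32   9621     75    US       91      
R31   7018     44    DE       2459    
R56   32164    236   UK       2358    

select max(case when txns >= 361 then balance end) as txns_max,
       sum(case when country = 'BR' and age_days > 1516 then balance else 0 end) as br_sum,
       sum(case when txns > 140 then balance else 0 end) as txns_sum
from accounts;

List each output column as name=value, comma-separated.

txns_max=37145, br_sum=2202, txns_sum=149781

[txns_max: txns >= 361]
acct=R33: ✓ → 2202
acct=R72: ✗
acct=R17: ✓ → -482
acct=R28: ✓ → 6655
acct=R52: ✓ → 37145
acct=R35: ✗
acct=R91: ✗
acct=R15: ✗
acct=R30: ✗
acct=R41: ✗
acct=R80: ✓ → 33187
acct=R32: ✗
acct=R31: ✗
acct=R56: ✗
txns_max = MAX(2202, -482, 6655, 37145, 33187) = 37145
—
[br_sum: country = 'BR' and age_days > 1516]
acct=R33: ✓ → 2202
acct=R72: ✗
acct=R17: ✗
acct=R28: ✗
acct=R52: ✗
acct=R35: ✗
acct=R91: ✗
acct=R15: ✗
acct=R30: ✗
acct=R41: ✗
acct=R80: ✗
acct=R32: ✗
acct=R31: ✗
acct=R56: ✗
br_sum = 2202
—
[txns_sum: txns > 140]
acct=R33: ✓ → 2202
acct=R72: ✓ → 21459
acct=R17: ✓ → -482
acct=R28: ✓ → 6655
acct=R52: ✓ → 37145
acct=R35: ✓ → 4897
acct=R91: ✗
acct=R15: ✗
acct=R30: ✗
acct=R41: ✓ → 12554
acct=R80: ✓ → 33187
acct=R32: ✗
acct=R31: ✗
acct=R56: ✓ → 32164
txns_sum = 2202 + 21459 + -482 + 6655 + 37145 + 4897 + 12554 + 33187 + 32164 = 149781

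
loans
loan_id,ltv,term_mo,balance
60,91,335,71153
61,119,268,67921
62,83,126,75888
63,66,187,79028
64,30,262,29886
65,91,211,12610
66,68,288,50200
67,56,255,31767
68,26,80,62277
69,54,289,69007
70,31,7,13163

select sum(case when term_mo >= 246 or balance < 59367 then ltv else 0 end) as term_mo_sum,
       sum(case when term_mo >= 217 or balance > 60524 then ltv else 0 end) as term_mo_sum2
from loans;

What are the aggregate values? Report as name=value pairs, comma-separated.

term_mo_sum=540, term_mo_sum2=593

[term_mo_sum: term_mo >= 246 or balance < 59367]
loan_id=60: ✓ → 91
loan_id=61: ✓ → 119
loan_id=62: ✗
loan_id=63: ✗
loan_id=64: ✓ → 30
loan_id=65: ✓ → 91
loan_id=66: ✓ → 68
loan_id=67: ✓ → 56
loan_id=68: ✗
loan_id=69: ✓ → 54
loan_id=70: ✓ → 31
term_mo_sum = 91 + 119 + 30 + 91 + 68 + 56 + 54 + 31 = 540
—
[term_mo_sum2: term_mo >= 217 or balance > 60524]
loan_id=60: ✓ → 91
loan_id=61: ✓ → 119
loan_id=62: ✓ → 83
loan_id=63: ✓ → 66
loan_id=64: ✓ → 30
loan_id=65: ✗
loan_id=66: ✓ → 68
loan_id=67: ✓ → 56
loan_id=68: ✓ → 26
loan_id=69: ✓ → 54
loan_id=70: ✗
term_mo_sum2 = 91 + 119 + 83 + 66 + 30 + 68 + 56 + 26 + 54 = 593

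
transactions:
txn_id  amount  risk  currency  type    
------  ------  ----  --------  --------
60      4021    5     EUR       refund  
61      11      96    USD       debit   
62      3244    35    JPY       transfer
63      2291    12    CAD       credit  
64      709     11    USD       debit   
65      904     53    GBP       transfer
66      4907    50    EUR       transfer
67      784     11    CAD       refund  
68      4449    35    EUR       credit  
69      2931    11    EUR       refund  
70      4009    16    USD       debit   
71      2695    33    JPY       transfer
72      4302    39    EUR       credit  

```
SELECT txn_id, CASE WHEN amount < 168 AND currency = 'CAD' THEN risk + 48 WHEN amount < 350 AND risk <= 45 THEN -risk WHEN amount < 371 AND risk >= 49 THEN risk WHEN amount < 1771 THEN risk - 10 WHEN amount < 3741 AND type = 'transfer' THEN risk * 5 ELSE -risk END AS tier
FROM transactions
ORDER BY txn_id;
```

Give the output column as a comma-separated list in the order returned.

txn_id=60: ELSE → -5
txn_id=61: amount < 371 AND risk >= 49 → 96
txn_id=62: amount < 3741 AND type = 'transfer' → 175
txn_id=63: ELSE → -12
txn_id=64: amount < 1771 → 1
txn_id=65: amount < 1771 → 43
txn_id=66: ELSE → -50
txn_id=67: amount < 1771 → 1
txn_id=68: ELSE → -35
txn_id=69: ELSE → -11
txn_id=70: ELSE → -16
txn_id=71: amount < 3741 AND type = 'transfer' → 165
txn_id=72: ELSE → -39

-5, 96, 175, -12, 1, 43, -50, 1, -35, -11, -16, 165, -39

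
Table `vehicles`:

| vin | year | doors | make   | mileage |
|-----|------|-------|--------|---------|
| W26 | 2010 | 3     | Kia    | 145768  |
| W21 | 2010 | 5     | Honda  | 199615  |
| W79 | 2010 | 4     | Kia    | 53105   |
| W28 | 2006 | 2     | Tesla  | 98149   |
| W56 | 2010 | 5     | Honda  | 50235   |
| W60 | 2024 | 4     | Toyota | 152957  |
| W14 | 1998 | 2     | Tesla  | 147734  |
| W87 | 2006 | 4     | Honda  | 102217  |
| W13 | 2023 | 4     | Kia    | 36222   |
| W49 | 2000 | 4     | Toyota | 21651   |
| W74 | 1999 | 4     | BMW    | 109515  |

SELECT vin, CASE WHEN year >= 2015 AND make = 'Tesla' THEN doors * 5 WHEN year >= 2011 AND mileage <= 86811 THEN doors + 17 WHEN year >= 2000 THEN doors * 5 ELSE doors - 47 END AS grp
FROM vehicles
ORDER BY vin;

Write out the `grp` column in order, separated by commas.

21, -45, 25, 15, 10, 20, 25, 20, -43, 20, 20

vin=W13: year >= 2011 AND mileage <= 86811 → 21
vin=W14: ELSE → -45
vin=W21: year >= 2000 → 25
vin=W26: year >= 2000 → 15
vin=W28: year >= 2000 → 10
vin=W49: year >= 2000 → 20
vin=W56: year >= 2000 → 25
vin=W60: year >= 2000 → 20
vin=W74: ELSE → -43
vin=W79: year >= 2000 → 20
vin=W87: year >= 2000 → 20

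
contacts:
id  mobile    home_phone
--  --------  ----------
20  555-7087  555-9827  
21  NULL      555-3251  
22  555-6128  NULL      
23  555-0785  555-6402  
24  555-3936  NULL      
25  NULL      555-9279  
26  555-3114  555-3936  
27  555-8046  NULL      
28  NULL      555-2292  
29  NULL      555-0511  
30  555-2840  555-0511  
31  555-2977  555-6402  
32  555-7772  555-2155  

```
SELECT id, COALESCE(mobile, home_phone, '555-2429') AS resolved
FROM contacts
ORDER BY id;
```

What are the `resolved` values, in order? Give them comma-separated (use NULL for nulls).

555-7087, 555-3251, 555-6128, 555-0785, 555-3936, 555-9279, 555-3114, 555-8046, 555-2292, 555-0511, 555-2840, 555-2977, 555-7772

id=20: mobile=555-7087 → 555-7087
id=21: mobile=NULL, home_phone=555-3251 → 555-3251
id=22: mobile=555-6128 → 555-6128
id=23: mobile=555-0785 → 555-0785
id=24: mobile=555-3936 → 555-3936
id=25: mobile=NULL, home_phone=555-9279 → 555-9279
id=26: mobile=555-3114 → 555-3114
id=27: mobile=555-8046 → 555-8046
id=28: mobile=NULL, home_phone=555-2292 → 555-2292
id=29: mobile=NULL, home_phone=555-0511 → 555-0511
id=30: mobile=555-2840 → 555-2840
id=31: mobile=555-2977 → 555-2977
id=32: mobile=555-7772 → 555-7772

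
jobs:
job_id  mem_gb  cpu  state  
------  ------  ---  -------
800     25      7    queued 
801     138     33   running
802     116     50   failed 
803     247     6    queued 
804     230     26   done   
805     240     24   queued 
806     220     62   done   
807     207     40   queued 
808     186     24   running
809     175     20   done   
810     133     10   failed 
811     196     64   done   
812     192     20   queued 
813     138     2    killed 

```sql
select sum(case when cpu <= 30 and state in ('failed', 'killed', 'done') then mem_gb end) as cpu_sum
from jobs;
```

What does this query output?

676

job_id=800: ✗
job_id=801: ✗
job_id=802: ✗
job_id=803: ✗
job_id=804: ✓ → 230
job_id=805: ✗
job_id=806: ✗
job_id=807: ✗
job_id=808: ✗
job_id=809: ✓ → 175
job_id=810: ✓ → 133
job_id=811: ✗
job_id=812: ✗
job_id=813: ✓ → 138
cpu_sum = 230 + 175 + 133 + 138 = 676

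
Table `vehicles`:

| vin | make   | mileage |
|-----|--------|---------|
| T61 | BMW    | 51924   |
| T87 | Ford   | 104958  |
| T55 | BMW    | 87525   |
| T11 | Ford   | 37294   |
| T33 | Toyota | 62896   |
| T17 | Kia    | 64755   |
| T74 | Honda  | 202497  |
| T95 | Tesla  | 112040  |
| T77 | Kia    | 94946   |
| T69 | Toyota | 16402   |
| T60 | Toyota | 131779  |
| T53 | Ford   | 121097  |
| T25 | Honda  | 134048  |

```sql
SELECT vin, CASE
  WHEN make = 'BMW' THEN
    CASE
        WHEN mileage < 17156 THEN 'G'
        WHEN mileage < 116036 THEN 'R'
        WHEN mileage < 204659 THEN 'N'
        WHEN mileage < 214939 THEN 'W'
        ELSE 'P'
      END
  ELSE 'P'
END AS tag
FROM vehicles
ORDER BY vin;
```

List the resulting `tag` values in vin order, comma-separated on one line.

vin=T11: make='Ford' → outer ELSE → P
vin=T17: make='Kia' → outer ELSE → P
vin=T25: make='Honda' → outer ELSE → P
vin=T33: make='Toyota' → outer ELSE → P
vin=T53: make='Ford' → outer ELSE → P
vin=T55: make='BMW' → inner[mileage < 116036] → R
vin=T60: make='Toyota' → outer ELSE → P
vin=T61: make='BMW' → inner[mileage < 116036] → R
vin=T69: make='Toyota' → outer ELSE → P
vin=T74: make='Honda' → outer ELSE → P
vin=T77: make='Kia' → outer ELSE → P
vin=T87: make='Ford' → outer ELSE → P
vin=T95: make='Tesla' → outer ELSE → P

P, P, P, P, P, R, P, R, P, P, P, P, P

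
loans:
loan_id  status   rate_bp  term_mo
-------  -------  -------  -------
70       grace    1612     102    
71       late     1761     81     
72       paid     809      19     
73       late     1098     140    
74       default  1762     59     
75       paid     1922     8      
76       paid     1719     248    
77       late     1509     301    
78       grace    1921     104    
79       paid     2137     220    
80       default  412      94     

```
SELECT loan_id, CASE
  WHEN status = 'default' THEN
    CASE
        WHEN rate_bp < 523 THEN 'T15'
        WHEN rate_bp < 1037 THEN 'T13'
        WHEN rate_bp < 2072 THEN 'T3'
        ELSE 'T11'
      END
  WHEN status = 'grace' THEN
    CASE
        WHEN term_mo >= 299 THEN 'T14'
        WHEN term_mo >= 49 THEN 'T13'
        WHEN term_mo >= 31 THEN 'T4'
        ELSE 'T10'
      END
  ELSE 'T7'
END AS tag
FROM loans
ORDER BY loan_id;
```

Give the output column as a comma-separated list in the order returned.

loan_id=70: status='grace' → inner[term_mo >= 49] → T13
loan_id=71: status='late' → outer ELSE → T7
loan_id=72: status='paid' → outer ELSE → T7
loan_id=73: status='late' → outer ELSE → T7
loan_id=74: status='default' → inner[rate_bp < 2072] → T3
loan_id=75: status='paid' → outer ELSE → T7
loan_id=76: status='paid' → outer ELSE → T7
loan_id=77: status='late' → outer ELSE → T7
loan_id=78: status='grace' → inner[term_mo >= 49] → T13
loan_id=79: status='paid' → outer ELSE → T7
loan_id=80: status='default' → inner[rate_bp < 523] → T15

T13, T7, T7, T7, T3, T7, T7, T7, T13, T7, T15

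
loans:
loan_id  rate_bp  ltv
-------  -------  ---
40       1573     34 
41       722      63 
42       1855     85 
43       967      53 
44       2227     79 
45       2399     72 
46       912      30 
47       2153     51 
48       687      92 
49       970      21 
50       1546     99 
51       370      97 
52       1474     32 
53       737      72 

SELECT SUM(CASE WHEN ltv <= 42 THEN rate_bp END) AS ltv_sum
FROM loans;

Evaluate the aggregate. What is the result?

4929

loan_id=40: ✓ → 1573
loan_id=41: ✗
loan_id=42: ✗
loan_id=43: ✗
loan_id=44: ✗
loan_id=45: ✗
loan_id=46: ✓ → 912
loan_id=47: ✗
loan_id=48: ✗
loan_id=49: ✓ → 970
loan_id=50: ✗
loan_id=51: ✗
loan_id=52: ✓ → 1474
loan_id=53: ✗
ltv_sum = 1573 + 912 + 970 + 1474 = 4929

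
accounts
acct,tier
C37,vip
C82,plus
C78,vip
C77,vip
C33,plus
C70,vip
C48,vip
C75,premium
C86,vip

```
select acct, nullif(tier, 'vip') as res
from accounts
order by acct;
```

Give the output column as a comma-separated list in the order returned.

acct=C33: tier=plus vs vip: differ → plus
acct=C37: tier=vip vs vip: equal → NULL
acct=C48: tier=vip vs vip: equal → NULL
acct=C70: tier=vip vs vip: equal → NULL
acct=C75: tier=premium vs vip: differ → premium
acct=C77: tier=vip vs vip: equal → NULL
acct=C78: tier=vip vs vip: equal → NULL
acct=C82: tier=plus vs vip: differ → plus
acct=C86: tier=vip vs vip: equal → NULL

plus, NULL, NULL, NULL, premium, NULL, NULL, plus, NULL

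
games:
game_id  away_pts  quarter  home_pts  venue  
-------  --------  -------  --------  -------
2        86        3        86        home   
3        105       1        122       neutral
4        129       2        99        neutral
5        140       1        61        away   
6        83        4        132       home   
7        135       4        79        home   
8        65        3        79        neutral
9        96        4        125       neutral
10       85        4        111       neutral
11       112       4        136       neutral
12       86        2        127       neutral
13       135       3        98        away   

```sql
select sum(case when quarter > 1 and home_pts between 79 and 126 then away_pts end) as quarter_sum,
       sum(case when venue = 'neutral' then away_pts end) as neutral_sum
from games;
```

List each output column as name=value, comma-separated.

[quarter_sum: quarter > 1 and home_pts between 79 and 126]
game_id=2: ✓ → 86
game_id=3: ✗
game_id=4: ✓ → 129
game_id=5: ✗
game_id=6: ✗
game_id=7: ✓ → 135
game_id=8: ✓ → 65
game_id=9: ✓ → 96
game_id=10: ✓ → 85
game_id=11: ✗
game_id=12: ✗
game_id=13: ✓ → 135
quarter_sum = 86 + 129 + 135 + 65 + 96 + 85 + 135 = 731
—
[neutral_sum: venue = 'neutral']
game_id=2: ✗
game_id=3: ✓ → 105
game_id=4: ✓ → 129
game_id=5: ✗
game_id=6: ✗
game_id=7: ✗
game_id=8: ✓ → 65
game_id=9: ✓ → 96
game_id=10: ✓ → 85
game_id=11: ✓ → 112
game_id=12: ✓ → 86
game_id=13: ✗
neutral_sum = 105 + 129 + 65 + 96 + 85 + 112 + 86 = 678

quarter_sum=731, neutral_sum=678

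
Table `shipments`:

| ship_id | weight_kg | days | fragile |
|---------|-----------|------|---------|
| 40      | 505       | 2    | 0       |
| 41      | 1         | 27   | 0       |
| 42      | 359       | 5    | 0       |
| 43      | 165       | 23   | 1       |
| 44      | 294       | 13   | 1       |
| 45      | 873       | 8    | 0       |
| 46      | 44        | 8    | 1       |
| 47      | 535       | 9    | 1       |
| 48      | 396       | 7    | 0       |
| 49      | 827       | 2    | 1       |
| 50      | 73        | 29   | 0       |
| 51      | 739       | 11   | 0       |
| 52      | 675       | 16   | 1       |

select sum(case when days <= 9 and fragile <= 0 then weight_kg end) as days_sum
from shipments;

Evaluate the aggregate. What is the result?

ship_id=40: ✓ → 505
ship_id=41: ✗
ship_id=42: ✓ → 359
ship_id=43: ✗
ship_id=44: ✗
ship_id=45: ✓ → 873
ship_id=46: ✗
ship_id=47: ✗
ship_id=48: ✓ → 396
ship_id=49: ✗
ship_id=50: ✗
ship_id=51: ✗
ship_id=52: ✗
days_sum = 505 + 359 + 873 + 396 = 2133

2133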